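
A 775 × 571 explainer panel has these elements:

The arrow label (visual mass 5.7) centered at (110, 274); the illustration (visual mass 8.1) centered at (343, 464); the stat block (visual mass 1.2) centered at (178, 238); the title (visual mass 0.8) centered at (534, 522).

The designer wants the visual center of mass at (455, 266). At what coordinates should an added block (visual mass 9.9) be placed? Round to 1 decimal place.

(772.5, 82.1)

With the added block, Σw becomes 5.7 + 8.1 + 1.2 + 0.8 + 9.9 = 25.7.
x: need Σw·x = 25.7·455 = 11693.5. Existing = 5.7·110 + 8.1·343 + 1.2·178 + 0.8·534 = 4046.1. Remainder 7647.4 / 9.9 ≈ 772.46.
y: need Σw·y = 25.7·266 = 6836.2. Existing = 5.7·274 + 8.1·464 + 1.2·238 + 0.8·522 = 6023.4. Remainder 812.8 / 9.9 ≈ 82.10.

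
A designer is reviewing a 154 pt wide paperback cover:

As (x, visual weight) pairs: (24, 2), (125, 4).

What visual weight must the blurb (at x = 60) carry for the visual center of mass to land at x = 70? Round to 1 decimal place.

Known weights sum to 2 + 4 = 6; their moment is 2·24 + 4·125 = 548.
Balance at x = 70 requires (548 + w·60) / (6 + w) = 70.
Solving: w = (70·6 − 548) / (60 − 70) = -128 / -10 ≈ 12.80.

w ≈ 12.8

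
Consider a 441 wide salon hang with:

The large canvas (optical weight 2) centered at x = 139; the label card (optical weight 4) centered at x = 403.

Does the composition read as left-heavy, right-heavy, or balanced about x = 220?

Total weight = 2 + 4 = 6.
Σw·x = 2·139 + 4·403 = 1890, so x̄ = 1890/6 ≈ 315.00.
Since 315.0 is right of 220, the composition reads right-heavy.

right-heavy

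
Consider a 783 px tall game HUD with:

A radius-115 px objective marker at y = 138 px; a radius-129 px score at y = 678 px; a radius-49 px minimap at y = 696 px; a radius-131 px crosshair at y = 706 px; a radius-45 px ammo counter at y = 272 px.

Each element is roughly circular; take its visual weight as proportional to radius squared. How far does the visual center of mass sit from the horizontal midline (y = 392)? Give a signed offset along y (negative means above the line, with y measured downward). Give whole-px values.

≈ 141 px

r² weights: objective marker 115² = 13225, score 129² = 16641, minimap 49² = 2401, crosshair 131² = 17161, ammo counter 45² = 2025. Total = 51453.
Σw·y = 13225·138 + 16641·678 + 2401·696 + 17161·706 + 2025·272 = 27445210, so ȳ = 27445210/51453 ≈ 533.40.
Against y = 392, that's 533.40 − 392 = 141.40.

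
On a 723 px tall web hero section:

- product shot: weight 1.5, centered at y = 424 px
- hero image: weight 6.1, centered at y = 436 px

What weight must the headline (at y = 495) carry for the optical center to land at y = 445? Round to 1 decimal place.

w ≈ 1.7

Known weights sum to 1.5 + 6.1 = 7.6; their moment is 1.5·424 + 6.1·436 = 3295.6.
Set Σw·y/Σw = 445: (3295.6 + 495w) = 445·(7.6 + w).
Rearranging, w·(495 − 445) = 445·7.6 − 3295.6 = 86.4, so w ≈ 86.4/50 = 1.73.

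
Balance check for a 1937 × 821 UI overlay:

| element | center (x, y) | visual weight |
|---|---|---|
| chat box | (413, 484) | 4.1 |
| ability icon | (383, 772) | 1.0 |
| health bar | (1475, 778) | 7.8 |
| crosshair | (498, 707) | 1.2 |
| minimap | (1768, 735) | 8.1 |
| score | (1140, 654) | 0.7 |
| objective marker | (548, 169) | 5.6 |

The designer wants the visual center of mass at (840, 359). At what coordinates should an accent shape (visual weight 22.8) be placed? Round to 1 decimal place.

(470.4, 60.8)

New total weight: (4.1 + 1.0 + 7.8 + 1.2 + 8.1 + 0.7 + 5.6) + 22.8 = 51.3.
x: target moment 51.3×840 = 43092.0; current 4.1·413 + 1.0·383 + 7.8·1475 + 1.2·498 + 8.1·1768 + 0.7·1140 + 5.6·548 = 32366.5; the accent shape supplies 10725.5, so x = 10725.5/22.8 ≈ 470.42.
y: target moment 51.3×359 = 18416.7; current 4.1·484 + 1.0·772 + 7.8·778 + 1.2·707 + 8.1·735 + 0.7·654 + 5.6·169 = 17030.9; the accent shape supplies 1385.8, so y = 1385.8/22.8 ≈ 60.78.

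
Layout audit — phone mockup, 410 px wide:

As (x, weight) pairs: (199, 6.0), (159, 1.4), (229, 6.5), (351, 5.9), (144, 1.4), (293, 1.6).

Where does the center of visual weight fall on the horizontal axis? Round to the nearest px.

Total weight = 6.0 + 1.4 + 6.5 + 5.9 + 1.4 + 1.6 = 22.8.
Σw·x = 6.0·199 + 1.4·159 + 6.5·229 + 5.9·351 + 1.4·144 + 1.6·293 = 5646.4, so x̄ = 5646.4/22.8 ≈ 247.65.

x ≈ 248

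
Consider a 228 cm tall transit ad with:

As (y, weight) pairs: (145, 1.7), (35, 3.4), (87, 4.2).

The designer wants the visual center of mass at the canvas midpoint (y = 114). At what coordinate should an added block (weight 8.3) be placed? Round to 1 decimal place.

y ≈ 153.7

New total weight: (1.7 + 3.4 + 4.2) + 8.3 = 17.6.
y: need Σw·y = 17.6·114 = 2006.4. Existing = 1.7·145 + 3.4·35 + 4.2·87 = 730.9. Remainder 1275.5 / 8.3 ≈ 153.67.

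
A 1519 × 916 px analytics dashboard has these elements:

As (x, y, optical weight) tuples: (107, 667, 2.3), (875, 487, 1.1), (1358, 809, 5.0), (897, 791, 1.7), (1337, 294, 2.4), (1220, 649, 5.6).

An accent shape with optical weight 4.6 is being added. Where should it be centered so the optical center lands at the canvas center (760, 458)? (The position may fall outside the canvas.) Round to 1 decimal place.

(-502.7, -305.0)

New total weight: (2.3 + 1.1 + 5.0 + 1.7 + 2.4 + 5.6) + 4.6 = 22.7.
x: need Σw·x = 22.7·760 = 17252.0. Existing = 2.3·107 + 1.1·875 + 5.0·1358 + 1.7·897 + 2.4·1337 + 5.6·1220 = 19564.3. Remainder -2312.3 / 4.6 ≈ -502.67.
y: need Σw·y = 22.7·458 = 10396.6. Existing = 2.3·667 + 1.1·487 + 5.0·809 + 1.7·791 + 2.4·294 + 5.6·649 = 11799.5. Remainder -1402.9 / 4.6 ≈ -304.98.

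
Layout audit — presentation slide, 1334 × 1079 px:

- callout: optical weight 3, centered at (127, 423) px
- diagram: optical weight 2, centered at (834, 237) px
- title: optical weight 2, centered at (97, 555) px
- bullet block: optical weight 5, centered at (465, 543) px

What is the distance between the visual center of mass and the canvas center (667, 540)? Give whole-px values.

Weights sum to 3 + 2 + 2 + 5 = 12.
Σw·x = 3·127 + 2·834 + 2·97 + 5·465 = 4568, so x̄ = 4568/12 ≈ 380.67.
Σw·y = 3·423 + 2·237 + 2·555 + 5·543 = 5568, so ȳ = 5568/12 ≈ 464.00.
Offset from (667, 540): Δx ≈ -286.33, Δy ≈ -76.00; distance = √(Δx² + Δy²) ≈ 296.25.

≈ 296 px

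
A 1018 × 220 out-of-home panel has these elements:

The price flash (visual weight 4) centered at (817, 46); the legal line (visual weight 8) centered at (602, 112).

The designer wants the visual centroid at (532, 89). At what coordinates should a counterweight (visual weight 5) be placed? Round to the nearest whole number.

After adding the counterweight, total weight = 4 + 8 + 5 = 17.
x: target moment 17×532 = 9044; current 4·817 + 8·602 = 8084; the counterweight supplies 960, so x = 960/5 ≈ 192.00.
y: target moment 17×89 = 1513; current 4·46 + 8·112 = 1080; the counterweight supplies 433, so y = 433/5 ≈ 86.60.

(192, 87)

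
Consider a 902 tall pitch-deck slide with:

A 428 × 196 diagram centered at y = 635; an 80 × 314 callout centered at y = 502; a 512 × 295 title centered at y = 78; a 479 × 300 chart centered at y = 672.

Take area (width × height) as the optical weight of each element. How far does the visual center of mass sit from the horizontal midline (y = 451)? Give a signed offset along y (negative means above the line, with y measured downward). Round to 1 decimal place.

≈ -19.5

Taking area as weight: diagram 428·196 = 83888, callout 80·314 = 25120, title 512·295 = 151040, chart 479·300 = 143700. Sum 403748.
y-moment: 83888·635 + 25120·502 + 151040·78 + 143700·672 = 174226640; centroid 174226640/403748 ≈ 431.52.
Against y = 451, that's 431.52 − 451 = -19.48.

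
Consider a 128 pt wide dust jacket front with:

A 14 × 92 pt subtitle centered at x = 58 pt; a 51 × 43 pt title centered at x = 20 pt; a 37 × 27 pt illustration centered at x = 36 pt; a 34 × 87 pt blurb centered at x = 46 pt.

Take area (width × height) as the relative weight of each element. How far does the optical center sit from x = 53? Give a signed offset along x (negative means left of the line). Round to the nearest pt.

Areas → weights: subtitle 14·92 = 1288, title 51·43 = 2193, illustration 37·27 = 999, blurb 34·87 = 2958; Σw = 7438.
x: (1288·58 + 2193·20 + 999·36 + 2958·46) / 7438 = 290596 / 7438 ≈ 39.07
Offset from x = 53: 39.07 − 53 ≈ -13.93.

≈ -14 pt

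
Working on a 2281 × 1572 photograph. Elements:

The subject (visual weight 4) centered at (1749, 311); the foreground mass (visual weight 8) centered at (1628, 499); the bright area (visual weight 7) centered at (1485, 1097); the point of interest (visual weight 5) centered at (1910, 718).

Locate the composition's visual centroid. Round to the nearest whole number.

(1665, 688)

Weights sum to 4 + 8 + 7 + 5 = 24.
Σw·x = 4·1749 + 8·1628 + 7·1485 + 5·1910 = 39965, so x̄ = 39965/24 ≈ 1665.21.
Σw·y = 4·311 + 8·499 + 7·1097 + 5·718 = 16505, so ȳ = 16505/24 ≈ 687.71.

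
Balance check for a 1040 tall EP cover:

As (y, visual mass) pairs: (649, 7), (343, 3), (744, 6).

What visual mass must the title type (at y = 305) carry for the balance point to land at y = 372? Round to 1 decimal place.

w ≈ 61.0

Fixed elements: Σw = 7 + 3 + 6 = 16, Σw·y = 7·649 + 3·343 + 6·744 = 10036.
Balance at y = 372 requires (10036 + w·305) / (16 + w) = 372.
Rearranging, w·(305 − 372) = 372·16 − 10036 = -4084, so w ≈ -4084/-67 = 60.96.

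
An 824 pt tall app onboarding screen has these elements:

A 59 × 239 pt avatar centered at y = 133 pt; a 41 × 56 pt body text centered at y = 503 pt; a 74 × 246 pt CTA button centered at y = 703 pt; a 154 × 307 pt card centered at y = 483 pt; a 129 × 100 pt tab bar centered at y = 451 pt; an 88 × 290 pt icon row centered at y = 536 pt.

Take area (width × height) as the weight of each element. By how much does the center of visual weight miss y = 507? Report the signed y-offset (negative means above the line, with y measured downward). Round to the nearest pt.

≈ -24 pt

Areas: avatar 59·239 = 14101, body text 41·56 = 2296, CTA button 74·246 = 18204, card 154·307 = 47278, tab bar 129·100 = 12900, icon row 88·290 = 25520. Total weight = 120299.
y-moment: 14101·133 + 2296·503 + 18204·703 + 47278·483 + 12900·451 + 25520·536 = 58159627; centroid 58159627/120299 ≈ 483.46.
Difference: 483.46 − 507 ≈ -23.54.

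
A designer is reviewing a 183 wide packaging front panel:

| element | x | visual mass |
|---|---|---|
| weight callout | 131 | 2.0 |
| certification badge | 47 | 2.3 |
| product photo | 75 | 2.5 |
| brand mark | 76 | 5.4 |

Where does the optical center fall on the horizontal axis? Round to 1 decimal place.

Σw = 2.0 + 2.3 + 2.5 + 5.4 = 12.2.
x: (2.0·131 + 2.3·47 + 2.5·75 + 5.4·76) / 12.2 = 968.0 / 12.2 ≈ 79.34

x ≈ 79.3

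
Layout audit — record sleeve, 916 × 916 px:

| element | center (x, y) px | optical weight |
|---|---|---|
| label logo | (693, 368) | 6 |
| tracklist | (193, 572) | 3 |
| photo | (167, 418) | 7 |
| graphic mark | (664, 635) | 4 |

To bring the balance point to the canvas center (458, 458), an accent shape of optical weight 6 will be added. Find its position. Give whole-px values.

After adding the accent shape, total weight = 6 + 3 + 7 + 4 + 6 = 26.
Along x: (8562 + 6·x) / 26 = 458 (existing moment 6·693 + 3·193 + 7·167 + 4·664 = 8562) ⇒ x = (11908 − 8562) / 6 ≈ 557.67.
Along y: (9390 + 6·y) / 26 = 458 (existing moment 6·368 + 3·572 + 7·418 + 4·635 = 9390) ⇒ y = (11908 − 9390) / 6 ≈ 419.67.

(558, 420)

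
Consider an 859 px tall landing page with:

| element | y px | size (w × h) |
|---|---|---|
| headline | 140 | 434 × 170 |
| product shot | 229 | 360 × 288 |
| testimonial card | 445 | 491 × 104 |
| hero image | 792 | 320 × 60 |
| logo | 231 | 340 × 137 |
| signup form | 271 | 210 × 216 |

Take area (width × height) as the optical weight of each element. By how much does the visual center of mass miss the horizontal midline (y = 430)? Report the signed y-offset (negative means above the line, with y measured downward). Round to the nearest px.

≈ -150 px

Taking area as weight: headline 434·170 = 73780, product shot 360·288 = 103680, testimonial card 491·104 = 51064, hero image 320·60 = 19200, logo 340·137 = 46580, signup form 210·216 = 45360. Sum 339664.
y: (73780·140 + 103680·229 + 51064·445 + 19200·792 + 46580·231 + 45360·271) / 339664 = 95054340 / 339664 ≈ 279.85
Offset from y = 430: 279.85 − 430 ≈ -150.15.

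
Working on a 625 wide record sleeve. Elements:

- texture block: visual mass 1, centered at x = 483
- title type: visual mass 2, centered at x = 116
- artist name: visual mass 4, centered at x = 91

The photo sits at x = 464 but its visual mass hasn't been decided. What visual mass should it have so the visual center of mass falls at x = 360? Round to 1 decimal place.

Known weights sum to 1 + 2 + 4 = 7; their moment is 1·483 + 2·116 + 4·91 = 1079.
Set Σw·x/Σw = 360: (1079 + 464w) = 360·(7 + w).
So w = (360·7 − 1079)/(464 − 360) = 1441/104 ≈ 13.86.

w ≈ 13.9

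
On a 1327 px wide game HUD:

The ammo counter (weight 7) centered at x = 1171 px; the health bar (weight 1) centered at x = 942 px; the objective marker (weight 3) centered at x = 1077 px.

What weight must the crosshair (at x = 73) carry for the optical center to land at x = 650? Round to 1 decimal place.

w ≈ 9.0

Known weights sum to 7 + 1 + 3 = 11; their moment is 7·1171 + 1·942 + 3·1077 = 12370.
Balance at x = 650 requires (12370 + w·73) / (11 + w) = 650.
Solving: w = (650·11 − 12370) / (73 − 650) = -5220 / -577 ≈ 9.05.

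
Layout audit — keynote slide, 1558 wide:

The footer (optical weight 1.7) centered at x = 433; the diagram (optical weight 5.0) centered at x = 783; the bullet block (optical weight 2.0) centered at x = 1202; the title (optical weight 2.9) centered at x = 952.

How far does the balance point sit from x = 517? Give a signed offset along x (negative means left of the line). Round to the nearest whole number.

Total weight = 1.7 + 5.0 + 2.0 + 2.9 = 11.6.
x: (1.7·433 + 5.0·783 + 2.0·1202 + 2.9·952) / 11.6 = 9815.9 / 11.6 ≈ 846.20
Against x = 517, that's 846.20 − 517 = 329.20.

≈ 329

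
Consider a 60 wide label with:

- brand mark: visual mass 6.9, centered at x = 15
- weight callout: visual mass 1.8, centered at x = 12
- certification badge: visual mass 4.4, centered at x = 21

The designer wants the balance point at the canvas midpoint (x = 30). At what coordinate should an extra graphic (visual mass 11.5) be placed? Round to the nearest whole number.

x ≈ 45

With the extra graphic, Σw becomes 6.9 + 1.8 + 4.4 + 11.5 = 24.6.
x: target moment 24.6×30 = 738.0; current 6.9·15 + 1.8·12 + 4.4·21 = 217.5; the extra graphic supplies 520.5, so x = 520.5/11.5 ≈ 45.26.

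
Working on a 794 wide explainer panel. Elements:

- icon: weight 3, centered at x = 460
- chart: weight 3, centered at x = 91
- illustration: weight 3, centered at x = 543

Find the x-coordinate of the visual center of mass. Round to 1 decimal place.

x ≈ 364.7

Weights sum to 3 + 3 + 3 = 9.
Σw·x = 3·460 + 3·91 + 3·543 = 3282, so x̄ = 3282/9 ≈ 364.67.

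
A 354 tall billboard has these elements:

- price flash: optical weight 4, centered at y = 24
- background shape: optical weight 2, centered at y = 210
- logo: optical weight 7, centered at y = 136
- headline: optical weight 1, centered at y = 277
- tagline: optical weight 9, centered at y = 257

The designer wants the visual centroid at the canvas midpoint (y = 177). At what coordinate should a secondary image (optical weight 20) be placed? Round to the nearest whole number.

New total weight: (4 + 2 + 7 + 1 + 9) + 20 = 43.
Along y: (4058 + 20·y) / 43 = 177 (existing moment 4·24 + 2·210 + 7·136 + 1·277 + 9·257 = 4058) ⇒ y = (7611 − 4058) / 20 ≈ 177.65.

y ≈ 178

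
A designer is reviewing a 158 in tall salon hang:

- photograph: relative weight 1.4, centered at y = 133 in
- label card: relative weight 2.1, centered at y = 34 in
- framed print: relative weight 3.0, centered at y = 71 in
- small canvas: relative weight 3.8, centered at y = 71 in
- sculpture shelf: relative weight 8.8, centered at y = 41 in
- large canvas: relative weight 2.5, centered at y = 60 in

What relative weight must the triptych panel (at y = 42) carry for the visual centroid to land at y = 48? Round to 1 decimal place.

w ≈ 35.7

Known weights sum to 1.4 + 2.1 + 3.0 + 3.8 + 8.8 + 2.5 = 21.6; their moment is 1.4·133 + 2.1·34 + 3.0·71 + 3.8·71 + 8.8·41 + 2.5·60 = 1251.2.
Set Σw·y/Σw = 48: (1251.2 + 42w) = 48·(21.6 + w).
Solving: w = (48·21.6 − 1251.2) / (42 − 48) = -214.4 / -6 ≈ 35.73.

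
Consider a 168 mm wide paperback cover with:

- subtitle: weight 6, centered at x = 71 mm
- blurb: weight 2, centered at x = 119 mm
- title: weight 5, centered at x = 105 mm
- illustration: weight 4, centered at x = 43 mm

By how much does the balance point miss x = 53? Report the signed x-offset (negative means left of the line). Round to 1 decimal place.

≈ 27.1 mm

Total weight = 6 + 2 + 5 + 4 = 17.
Σw·x = 6·71 + 2·119 + 5·105 + 4·43 = 1361, so x̄ = 1361/17 ≈ 80.06.
Offset from x = 53: 80.06 − 53 ≈ 27.06.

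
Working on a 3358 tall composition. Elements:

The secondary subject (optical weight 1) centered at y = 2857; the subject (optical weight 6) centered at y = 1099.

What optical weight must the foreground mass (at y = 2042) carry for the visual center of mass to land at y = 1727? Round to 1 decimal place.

Fixed elements: Σw = 1 + 6 = 7, Σw·y = 1·2857 + 6·1099 = 9451.
Set Σw·y/Σw = 1727: (9451 + 2042w) = 1727·(7 + w).
So w = (1727·7 − 9451)/(2042 − 1727) = 2638/315 ≈ 8.37.

w ≈ 8.4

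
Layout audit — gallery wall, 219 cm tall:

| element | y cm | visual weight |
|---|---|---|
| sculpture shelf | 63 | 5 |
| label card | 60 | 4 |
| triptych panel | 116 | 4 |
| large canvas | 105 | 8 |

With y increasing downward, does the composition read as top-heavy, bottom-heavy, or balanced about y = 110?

top-heavy

Weights sum to 5 + 4 + 4 + 8 = 21.
y: (5·63 + 4·60 + 4·116 + 8·105) / 21 = 1859 / 21 ≈ 88.52
88.5 lies above (smaller y than) the midline 110, so the layout is top-heavy.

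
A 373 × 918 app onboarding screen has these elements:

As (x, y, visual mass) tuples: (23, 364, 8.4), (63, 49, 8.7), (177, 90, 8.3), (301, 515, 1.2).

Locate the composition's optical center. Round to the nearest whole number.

(97, 182)

Weights sum to 8.4 + 8.7 + 8.3 + 1.2 = 26.6.
x-moment: 8.4·23 + 8.7·63 + 8.3·177 + 1.2·301 = 2571.6; centroid 2571.6/26.6 ≈ 96.68.
y-moment: 8.4·364 + 8.7·49 + 8.3·90 + 1.2·515 = 4848.9; centroid 4848.9/26.6 ≈ 182.29.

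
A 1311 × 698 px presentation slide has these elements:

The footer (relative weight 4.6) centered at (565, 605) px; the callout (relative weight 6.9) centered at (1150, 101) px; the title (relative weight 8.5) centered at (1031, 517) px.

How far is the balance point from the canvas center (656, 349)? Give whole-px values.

Total weight = 4.6 + 6.9 + 8.5 = 20.0.
x-moment: 4.6·565 + 6.9·1150 + 8.5·1031 = 19297.5; centroid 19297.5/20.0 ≈ 964.88.
y-moment: 4.6·605 + 6.9·101 + 8.5·517 = 7874.4; centroid 7874.4/20.0 ≈ 393.72.
Relative to (656, 349): Δ = (308.88, 44.72); |Δ| = √(308.88² + 44.72²) ≈ 312.10.

≈ 312 px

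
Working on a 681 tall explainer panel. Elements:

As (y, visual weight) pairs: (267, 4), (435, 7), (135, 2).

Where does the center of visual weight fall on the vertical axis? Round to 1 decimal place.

Weights sum to 4 + 7 + 2 = 13.
y: (4·267 + 7·435 + 2·135) / 13 = 4383 / 13 ≈ 337.15

y ≈ 337.2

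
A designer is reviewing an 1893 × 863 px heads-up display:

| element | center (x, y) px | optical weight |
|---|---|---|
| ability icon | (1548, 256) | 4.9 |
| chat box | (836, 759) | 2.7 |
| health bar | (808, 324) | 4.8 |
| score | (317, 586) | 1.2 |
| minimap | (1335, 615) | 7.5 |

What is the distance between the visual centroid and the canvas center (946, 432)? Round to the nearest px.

Weights sum to 4.9 + 2.7 + 4.8 + 1.2 + 7.5 = 21.1.
x: (4.9·1548 + 2.7·836 + 4.8·808 + 1.2·317 + 7.5·1335) / 21.1 = 24113.7 / 21.1 ≈ 1142.83
y: (4.9·256 + 2.7·759 + 4.8·324 + 1.2·586 + 7.5·615) / 21.1 = 10174.6 / 21.1 ≈ 482.21
Offset from (946, 432): Δx ≈ 196.83, Δy ≈ 50.21; distance = √(Δx² + Δy²) ≈ 203.13.

≈ 203 px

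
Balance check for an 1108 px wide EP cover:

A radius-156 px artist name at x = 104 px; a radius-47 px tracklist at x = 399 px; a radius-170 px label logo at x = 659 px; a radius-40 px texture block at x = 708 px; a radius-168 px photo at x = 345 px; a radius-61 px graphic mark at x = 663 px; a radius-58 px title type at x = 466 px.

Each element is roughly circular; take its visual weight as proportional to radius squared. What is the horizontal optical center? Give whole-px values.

r² weights: artist name 156² = 24336, tracklist 47² = 2209, label logo 170² = 28900, texture block 40² = 1600, photo 168² = 28224, graphic mark 61² = 3721, title type 58² = 3364. Total = 92354.
x: (24336·104 + 2209·399 + 28900·659 + 1600·708 + 28224·345 + 3721·663 + 3364·466) / 92354 = 37362162 / 92354 ≈ 404.55

x ≈ 405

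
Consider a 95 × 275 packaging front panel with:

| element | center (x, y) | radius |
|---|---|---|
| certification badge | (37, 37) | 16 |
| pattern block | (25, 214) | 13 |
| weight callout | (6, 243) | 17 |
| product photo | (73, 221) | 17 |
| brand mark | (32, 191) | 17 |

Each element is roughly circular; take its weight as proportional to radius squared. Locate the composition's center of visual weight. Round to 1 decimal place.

Weights ∝ r²: certification badge 16² = 256, pattern block 13² = 169, weight callout 17² = 289, product photo 17² = 289, brand mark 17² = 289; Σw = 1292.
Σw·x = 256·37 + 169·25 + 289·6 + 289·73 + 289·32 = 45776, so x̄ = 45776/1292 ≈ 35.43.
Σw·y = 256·37 + 169·214 + 289·243 + 289·221 + 289·191 = 234933, so ȳ = 234933/1292 ≈ 181.84.

(35.4, 181.8)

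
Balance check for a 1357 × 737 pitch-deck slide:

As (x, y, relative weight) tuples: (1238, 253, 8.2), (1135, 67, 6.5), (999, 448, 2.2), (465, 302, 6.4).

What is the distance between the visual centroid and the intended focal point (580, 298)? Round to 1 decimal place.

Weights sum to 8.2 + 6.5 + 2.2 + 6.4 = 23.3.
Σw·x = 8.2·1238 + 6.5·1135 + 2.2·999 + 6.4·465 = 22702.9, so x̄ = 22702.9/23.3 ≈ 974.37.
Σw·y = 8.2·253 + 6.5·67 + 2.2·448 + 6.4·302 = 5428.5, so ȳ = 5428.5/23.3 ≈ 232.98.
Relative to (580, 298): Δ = (394.37, -65.02); |Δ| = √(394.37² + -65.02²) ≈ 399.70.

≈ 399.7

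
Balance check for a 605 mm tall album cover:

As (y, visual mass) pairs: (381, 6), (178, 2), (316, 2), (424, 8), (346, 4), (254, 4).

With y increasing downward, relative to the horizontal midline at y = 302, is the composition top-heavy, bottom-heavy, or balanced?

bottom-heavy

Weights sum to 6 + 2 + 2 + 8 + 4 + 4 = 26.
Σw·y = 9066; ȳ = 9066/26 ≈ 348.69.
Since 348.7 is below (larger y than) 302, the composition reads bottom-heavy.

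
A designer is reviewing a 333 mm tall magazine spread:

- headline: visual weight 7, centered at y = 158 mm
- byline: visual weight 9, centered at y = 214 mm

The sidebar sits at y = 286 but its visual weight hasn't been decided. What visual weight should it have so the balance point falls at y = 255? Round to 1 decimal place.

w ≈ 33.8

Fixed elements: Σw = 7 + 9 = 16, Σw·y = 7·158 + 9·214 = 3032.
Balance at y = 255 requires (3032 + w·286) / (16 + w) = 255.
Rearranging, w·(286 − 255) = 255·16 − 3032 = 1048, so w ≈ 1048/31 = 33.81.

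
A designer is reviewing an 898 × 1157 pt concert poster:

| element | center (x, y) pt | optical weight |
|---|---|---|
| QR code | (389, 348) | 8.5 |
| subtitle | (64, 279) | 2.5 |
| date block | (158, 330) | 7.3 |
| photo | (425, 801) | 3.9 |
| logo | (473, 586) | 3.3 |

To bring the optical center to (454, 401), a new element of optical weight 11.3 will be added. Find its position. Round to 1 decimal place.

After adding the new element, total weight = 8.5 + 2.5 + 7.3 + 3.9 + 3.3 + 11.3 = 36.8.
Along x: (7838.3 + 11.3·x) / 36.8 = 454 (existing moment 8.5·389 + 2.5·64 + 7.3·158 + 3.9·425 + 3.3·473 = 7838.3) ⇒ x = (16707.2 − 7838.3) / 11.3 ≈ 784.86.
Along y: (11122.2 + 11.3·y) / 36.8 = 401 (existing moment 8.5·348 + 2.5·279 + 7.3·330 + 3.9·801 + 3.3·586 = 11122.2) ⇒ y = (14756.8 − 11122.2) / 11.3 ≈ 321.65.

(784.9, 321.6)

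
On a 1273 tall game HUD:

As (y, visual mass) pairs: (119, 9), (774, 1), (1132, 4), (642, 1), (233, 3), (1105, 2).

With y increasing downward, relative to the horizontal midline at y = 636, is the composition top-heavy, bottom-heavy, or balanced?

top-heavy

Total weight = 9 + 1 + 4 + 1 + 3 + 2 = 20.
Σw·y = 9924; ȳ = 9924/20 ≈ 496.20.
496.2 vs midline 636 → top-heavy.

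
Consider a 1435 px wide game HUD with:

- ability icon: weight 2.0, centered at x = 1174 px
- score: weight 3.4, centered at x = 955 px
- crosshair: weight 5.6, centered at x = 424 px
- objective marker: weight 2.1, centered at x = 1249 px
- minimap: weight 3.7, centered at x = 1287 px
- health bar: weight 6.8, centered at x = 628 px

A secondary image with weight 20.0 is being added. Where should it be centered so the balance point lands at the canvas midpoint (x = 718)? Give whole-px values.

With the secondary image, Σw becomes 2.0 + 3.4 + 5.6 + 2.1 + 3.7 + 6.8 + 20.0 = 43.6.
x: need Σw·x = 43.6·718 = 31304.8. Existing = 2.0·1174 + 3.4·955 + 5.6·424 + 2.1·1249 + 3.7·1287 + 6.8·628 = 19624.6. Remainder 11680.2 / 20.0 ≈ 584.01.

x ≈ 584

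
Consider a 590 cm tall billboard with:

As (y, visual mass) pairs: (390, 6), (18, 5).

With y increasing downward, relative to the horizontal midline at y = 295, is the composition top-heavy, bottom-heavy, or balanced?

Total weight = 6 + 5 = 11.
y: (6·390 + 5·18) / 11 = 2430 / 11 ≈ 220.91
Since 220.9 is above (smaller y than) 295, the composition reads top-heavy.

top-heavy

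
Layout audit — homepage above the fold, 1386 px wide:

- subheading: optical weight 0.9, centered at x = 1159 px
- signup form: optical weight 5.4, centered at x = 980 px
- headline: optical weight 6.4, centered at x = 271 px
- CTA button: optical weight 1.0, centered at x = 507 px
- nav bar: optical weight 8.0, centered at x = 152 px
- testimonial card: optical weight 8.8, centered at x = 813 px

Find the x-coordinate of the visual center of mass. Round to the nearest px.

Σw = 0.9 + 5.4 + 6.4 + 1.0 + 8.0 + 8.8 = 30.5.
Σw·x = 16946.9; x̄ = 16946.9/30.5 ≈ 555.64.

x ≈ 556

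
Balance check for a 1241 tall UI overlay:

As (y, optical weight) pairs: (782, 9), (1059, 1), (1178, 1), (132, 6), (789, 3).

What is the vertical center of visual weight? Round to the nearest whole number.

y ≈ 622

Weights sum to 9 + 1 + 1 + 6 + 3 = 20.
Σw·y = 9·782 + 1·1059 + 1·1178 + 6·132 + 3·789 = 12434, so ȳ = 12434/20 ≈ 621.70.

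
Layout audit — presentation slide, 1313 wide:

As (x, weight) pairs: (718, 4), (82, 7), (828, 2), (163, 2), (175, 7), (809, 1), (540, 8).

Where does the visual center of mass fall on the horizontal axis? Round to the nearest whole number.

x ≈ 380

Σw = 4 + 7 + 2 + 2 + 7 + 1 + 8 = 31.
x: moment 11782 / weight 31 ≈ 380.06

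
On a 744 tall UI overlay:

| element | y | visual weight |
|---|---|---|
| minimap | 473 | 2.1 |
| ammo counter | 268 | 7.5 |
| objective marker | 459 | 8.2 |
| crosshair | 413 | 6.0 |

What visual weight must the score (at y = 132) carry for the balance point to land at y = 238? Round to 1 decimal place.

Fixed elements: Σw = 2.1 + 7.5 + 8.2 + 6.0 = 23.8, Σw·y = 2.1·473 + 7.5·268 + 8.2·459 + 6.0·413 = 9245.1.
For the centroid to hit 238: (9245.1 + w·132) / (23.8 + w) = 238.
Rearranging, w·(132 − 238) = 238·23.8 − 9245.1 = -3580.7, so w ≈ -3580.7/-106 = 33.78.

w ≈ 33.8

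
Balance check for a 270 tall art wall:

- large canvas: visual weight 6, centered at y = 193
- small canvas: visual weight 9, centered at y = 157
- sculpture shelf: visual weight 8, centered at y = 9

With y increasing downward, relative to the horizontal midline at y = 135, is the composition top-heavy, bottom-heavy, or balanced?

Total weight = 6 + 9 + 8 = 23.
y: (6·193 + 9·157 + 8·9) / 23 = 2643 / 23 ≈ 114.91
Since 114.9 is above (smaller y than) 135, the composition reads top-heavy.

top-heavy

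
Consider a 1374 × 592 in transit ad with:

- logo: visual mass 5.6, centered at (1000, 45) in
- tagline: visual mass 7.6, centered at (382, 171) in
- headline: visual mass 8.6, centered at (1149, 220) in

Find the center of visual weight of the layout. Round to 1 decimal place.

Weights sum to 5.6 + 7.6 + 8.6 = 21.8.
x-moment: 5.6·1000 + 7.6·382 + 8.6·1149 = 18384.6; centroid 18384.6/21.8 ≈ 843.33.
y-moment: 5.6·45 + 7.6·171 + 8.6·220 = 3443.6; centroid 3443.6/21.8 ≈ 157.96.

(843.3, 158.0)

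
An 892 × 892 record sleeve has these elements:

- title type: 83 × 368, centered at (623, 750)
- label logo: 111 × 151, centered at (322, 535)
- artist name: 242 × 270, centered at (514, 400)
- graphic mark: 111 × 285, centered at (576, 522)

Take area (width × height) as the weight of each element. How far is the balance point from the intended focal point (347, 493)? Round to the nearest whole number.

≈ 183

Taking area as weight: title type 83·368 = 30544, label logo 111·151 = 16761, artist name 242·270 = 65340, graphic mark 111·285 = 31635. Sum 144280.
x: (30544·623 + 16761·322 + 65340·514 + 31635·576) / 144280 = 76232474 / 144280 ≈ 528.36
y: (30544·750 + 16761·535 + 65340·400 + 31635·522) / 144280 = 74524605 / 144280 ≈ 516.53
Offset from (347, 493): Δx ≈ 181.36, Δy ≈ 23.53; distance = √(Δx² + Δy²) ≈ 182.88.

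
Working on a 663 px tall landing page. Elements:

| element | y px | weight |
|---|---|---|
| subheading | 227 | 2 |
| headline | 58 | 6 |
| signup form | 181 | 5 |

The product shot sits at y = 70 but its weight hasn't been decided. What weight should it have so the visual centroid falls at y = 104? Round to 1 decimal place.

w ≈ 10.4

Fixed elements: Σw = 2 + 6 + 5 = 13, Σw·y = 2·227 + 6·58 + 5·181 = 1707.
Set Σw·y/Σw = 104: (1707 + 70w) = 104·(13 + w).
Solving: w = (104·13 − 1707) / (70 − 104) = -355 / -34 ≈ 10.44.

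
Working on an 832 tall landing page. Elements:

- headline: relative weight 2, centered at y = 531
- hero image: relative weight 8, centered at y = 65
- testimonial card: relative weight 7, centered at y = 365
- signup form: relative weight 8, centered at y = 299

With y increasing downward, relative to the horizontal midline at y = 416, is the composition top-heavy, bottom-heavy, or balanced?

Σw = 2 + 8 + 7 + 8 = 25.
y: (2·531 + 8·65 + 7·365 + 8·299) / 25 = 6529 / 25 ≈ 261.16
261.2 vs midline 416 → top-heavy.

top-heavy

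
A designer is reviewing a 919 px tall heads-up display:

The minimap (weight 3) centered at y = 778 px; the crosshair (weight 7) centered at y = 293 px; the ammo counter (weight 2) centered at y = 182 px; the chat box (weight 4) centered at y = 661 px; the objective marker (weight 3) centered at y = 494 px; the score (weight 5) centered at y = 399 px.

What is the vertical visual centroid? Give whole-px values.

Weights sum to 3 + 7 + 2 + 4 + 3 + 5 = 24.
y: moment 10870 / weight 24 ≈ 452.92

y ≈ 453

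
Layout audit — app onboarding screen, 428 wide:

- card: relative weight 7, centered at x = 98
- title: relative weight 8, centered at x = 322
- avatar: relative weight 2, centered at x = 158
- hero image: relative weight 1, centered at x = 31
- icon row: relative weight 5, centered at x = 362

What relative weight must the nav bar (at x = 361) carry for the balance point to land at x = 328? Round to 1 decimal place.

w ≈ 64.4

Fixed elements: Σw = 7 + 8 + 2 + 1 + 5 = 23, Σw·x = 7·98 + 8·322 + 2·158 + 1·31 + 5·362 = 5419.
Balance at x = 328 requires (5419 + w·361) / (23 + w) = 328.
So w = (328·23 − 5419)/(361 − 328) = 2125/33 ≈ 64.39.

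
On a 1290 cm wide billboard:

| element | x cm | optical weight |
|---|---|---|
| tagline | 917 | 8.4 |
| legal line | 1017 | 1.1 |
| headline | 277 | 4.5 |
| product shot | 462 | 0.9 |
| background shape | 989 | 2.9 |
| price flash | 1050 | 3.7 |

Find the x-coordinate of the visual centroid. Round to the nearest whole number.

Σw = 8.4 + 1.1 + 4.5 + 0.9 + 2.9 + 3.7 = 21.5.
x-moment: 8.4·917 + 1.1·1017 + 4.5·277 + 0.9·462 + 2.9·989 + 3.7·1050 = 17236.9; centroid 17236.9/21.5 ≈ 801.72.

x ≈ 802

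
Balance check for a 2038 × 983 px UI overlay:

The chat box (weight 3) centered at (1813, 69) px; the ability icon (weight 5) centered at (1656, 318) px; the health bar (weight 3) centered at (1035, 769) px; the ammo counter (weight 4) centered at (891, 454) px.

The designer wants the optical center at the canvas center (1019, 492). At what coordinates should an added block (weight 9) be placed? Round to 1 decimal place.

(452.0, 654.2)

With the added block, Σw becomes 3 + 5 + 3 + 4 + 9 = 24.
x: target moment 24×1019 = 24456; current 3·1813 + 5·1656 + 3·1035 + 4·891 = 20388; the added block supplies 4068, so x = 4068/9 ≈ 452.00.
y: target moment 24×492 = 11808; current 3·69 + 5·318 + 3·769 + 4·454 = 5920; the added block supplies 5888, so y = 5888/9 ≈ 654.22.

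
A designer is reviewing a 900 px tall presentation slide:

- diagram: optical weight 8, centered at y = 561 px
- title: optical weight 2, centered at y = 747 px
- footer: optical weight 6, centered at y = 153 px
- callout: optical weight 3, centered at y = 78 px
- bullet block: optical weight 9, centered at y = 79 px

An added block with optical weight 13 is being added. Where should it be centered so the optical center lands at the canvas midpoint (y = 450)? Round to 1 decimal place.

y ≈ 815.8

With the added block, Σw becomes 8 + 2 + 6 + 3 + 9 + 13 = 41.
y: target moment 41×450 = 18450; current 8·561 + 2·747 + 6·153 + 3·78 + 9·79 = 7845; the added block supplies 10605, so y = 10605/13 ≈ 815.77.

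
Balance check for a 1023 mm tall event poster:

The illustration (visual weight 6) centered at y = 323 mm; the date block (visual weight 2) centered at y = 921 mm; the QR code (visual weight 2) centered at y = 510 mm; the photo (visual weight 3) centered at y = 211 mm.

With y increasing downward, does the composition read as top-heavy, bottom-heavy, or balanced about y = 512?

top-heavy

Total weight = 6 + 2 + 2 + 3 = 13.
Σw·y = 6·323 + 2·921 + 2·510 + 3·211 = 5433, so ȳ = 5433/13 ≈ 417.92.
Since 417.9 is above (smaller y than) 512, the composition reads top-heavy.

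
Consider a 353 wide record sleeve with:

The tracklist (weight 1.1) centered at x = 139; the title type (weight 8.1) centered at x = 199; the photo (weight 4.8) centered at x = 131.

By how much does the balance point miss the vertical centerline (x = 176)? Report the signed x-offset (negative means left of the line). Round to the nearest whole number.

Σw = 1.1 + 8.1 + 4.8 = 14.0.
x: (1.1·139 + 8.1·199 + 4.8·131) / 14.0 = 2393.6 / 14.0 ≈ 170.97
Difference: 170.97 − 176 ≈ -5.03.

≈ -5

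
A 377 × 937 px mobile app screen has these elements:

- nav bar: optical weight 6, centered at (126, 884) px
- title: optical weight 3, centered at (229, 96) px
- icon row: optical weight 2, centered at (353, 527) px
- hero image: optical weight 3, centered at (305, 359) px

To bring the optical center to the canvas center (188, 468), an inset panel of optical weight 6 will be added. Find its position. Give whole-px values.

After adding the inset panel, total weight = 6 + 3 + 2 + 3 + 6 = 20.
x: need Σw·x = 20·188 = 3760. Existing = 6·126 + 3·229 + 2·353 + 3·305 = 3064. Remainder 696 / 6 ≈ 116.00.
y: need Σw·y = 20·468 = 9360. Existing = 6·884 + 3·96 + 2·527 + 3·359 = 7723. Remainder 1637 / 6 ≈ 272.83.

(116, 273)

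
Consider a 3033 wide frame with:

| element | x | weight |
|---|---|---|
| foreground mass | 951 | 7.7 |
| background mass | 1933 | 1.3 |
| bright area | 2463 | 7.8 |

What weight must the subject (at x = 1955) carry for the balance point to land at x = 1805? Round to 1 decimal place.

Known weights sum to 7.7 + 1.3 + 7.8 = 16.8; their moment is 7.7·951 + 1.3·1933 + 7.8·2463 = 29047.0.
For the centroid to hit 1805: (29047.0 + w·1955) / (16.8 + w) = 1805.
Rearranging, w·(1955 − 1805) = 1805·16.8 − 29047.0 = 1277.0, so w ≈ 1277.0/150 = 8.51.

w ≈ 8.5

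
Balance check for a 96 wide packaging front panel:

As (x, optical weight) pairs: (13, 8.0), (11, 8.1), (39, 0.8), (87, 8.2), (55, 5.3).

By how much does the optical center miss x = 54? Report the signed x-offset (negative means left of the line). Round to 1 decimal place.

Weights sum to 8.0 + 8.1 + 0.8 + 8.2 + 5.3 = 30.4.
Σw·x = 8.0·13 + 8.1·11 + 0.8·39 + 8.2·87 + 5.3·55 = 1229.2, so x̄ = 1229.2/30.4 ≈ 40.43.
Difference: 40.43 − 54 ≈ -13.57.

≈ -13.6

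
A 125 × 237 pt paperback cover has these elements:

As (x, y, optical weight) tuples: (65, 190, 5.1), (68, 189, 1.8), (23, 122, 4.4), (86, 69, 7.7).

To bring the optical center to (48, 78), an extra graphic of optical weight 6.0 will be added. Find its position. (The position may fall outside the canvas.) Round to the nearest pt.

After adding the extra graphic, total weight = 5.1 + 1.8 + 4.4 + 7.7 + 6.0 = 25.0.
x: need Σw·x = 25.0·48 = 1200.0. Existing = 5.1·65 + 1.8·68 + 4.4·23 + 7.7·86 = 1217.3. Remainder -17.3 / 6.0 ≈ -2.88.
y: need Σw·y = 25.0·78 = 1950.0. Existing = 5.1·190 + 1.8·189 + 4.4·122 + 7.7·69 = 2377.3. Remainder -427.3 / 6.0 ≈ -71.22.

(-3, -71)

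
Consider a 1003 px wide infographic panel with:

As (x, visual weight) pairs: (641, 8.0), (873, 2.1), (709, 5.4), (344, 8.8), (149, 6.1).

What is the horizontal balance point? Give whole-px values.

x ≈ 484

Total weight = 8.0 + 2.1 + 5.4 + 8.8 + 6.1 = 30.4.
Σw·x = 8.0·641 + 2.1·873 + 5.4·709 + 8.8·344 + 6.1·149 = 14726.0, so x̄ = 14726.0/30.4 ≈ 484.41.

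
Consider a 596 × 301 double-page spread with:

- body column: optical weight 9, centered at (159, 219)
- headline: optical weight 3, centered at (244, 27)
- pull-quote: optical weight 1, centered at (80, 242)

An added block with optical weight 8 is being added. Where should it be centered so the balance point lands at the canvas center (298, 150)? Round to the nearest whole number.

New total weight: (9 + 3 + 1) + 8 = 21.
x: need Σw·x = 21·298 = 6258. Existing = 9·159 + 3·244 + 1·80 = 2243. Remainder 4015 / 8 ≈ 501.88.
y: need Σw·y = 21·150 = 3150. Existing = 9·219 + 3·27 + 1·242 = 2294. Remainder 856 / 8 ≈ 107.00.

(502, 107)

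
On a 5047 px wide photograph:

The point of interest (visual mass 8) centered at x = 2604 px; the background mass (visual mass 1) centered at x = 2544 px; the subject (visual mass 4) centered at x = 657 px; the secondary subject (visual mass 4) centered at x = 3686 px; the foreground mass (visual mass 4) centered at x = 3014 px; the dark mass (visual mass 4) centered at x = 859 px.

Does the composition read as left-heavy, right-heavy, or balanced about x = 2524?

left-heavy

Weights sum to 8 + 1 + 4 + 4 + 4 + 4 = 25.
x: (8·2604 + 1·2544 + 4·657 + 4·3686 + 4·3014 + 4·859) / 25 = 56240 / 25 ≈ 2249.60
2249.6 lies left of the midline 2524, so the layout is left-heavy.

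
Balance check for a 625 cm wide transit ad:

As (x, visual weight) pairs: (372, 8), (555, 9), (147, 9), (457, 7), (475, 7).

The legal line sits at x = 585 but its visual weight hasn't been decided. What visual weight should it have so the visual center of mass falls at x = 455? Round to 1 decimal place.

w ≈ 18.3

Existing Σw = 40 (8 + 9 + 9 + 7 + 7); existing moment 8·372 + 9·555 + 9·147 + 7·457 + 7·475 = 15818.
For the centroid to hit 455: (15818 + w·585) / (40 + w) = 455.
So w = (455·40 − 15818)/(585 − 455) = 2382/130 ≈ 18.32.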